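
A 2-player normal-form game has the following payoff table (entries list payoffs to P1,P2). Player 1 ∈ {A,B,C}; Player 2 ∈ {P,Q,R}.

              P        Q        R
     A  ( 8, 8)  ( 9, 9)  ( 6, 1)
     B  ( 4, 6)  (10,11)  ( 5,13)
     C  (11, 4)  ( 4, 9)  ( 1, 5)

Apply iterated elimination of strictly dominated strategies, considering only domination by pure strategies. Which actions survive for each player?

P2 drop P (Q beats it: A:9>8 B:11>6 C:9>4)
P1 drop C (A beats it: Q:9>4 R:6>1)
P1→{A,B} P2→{Q,R}

Remaining: P1:{A,B} P2:{Q,R}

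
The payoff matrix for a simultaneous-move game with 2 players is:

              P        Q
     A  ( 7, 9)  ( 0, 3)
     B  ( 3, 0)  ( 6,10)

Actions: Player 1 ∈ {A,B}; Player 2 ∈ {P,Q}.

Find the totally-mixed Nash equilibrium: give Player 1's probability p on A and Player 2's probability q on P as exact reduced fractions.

P1 indiff ⇒ q·7+(1-q)·0 = q·3+(1-q)·6 ⇒ q(4) = (1-q)(6) ⇒ q = 3/5
P2 indiff ⇒ p·9+(1-p)·0 = p·3+(1-p)·10 ⇒ p(6) = (1-p)(10) ⇒ p = 5/8

P1 mixes 5/8 on A; P2 mixes 3/5 on P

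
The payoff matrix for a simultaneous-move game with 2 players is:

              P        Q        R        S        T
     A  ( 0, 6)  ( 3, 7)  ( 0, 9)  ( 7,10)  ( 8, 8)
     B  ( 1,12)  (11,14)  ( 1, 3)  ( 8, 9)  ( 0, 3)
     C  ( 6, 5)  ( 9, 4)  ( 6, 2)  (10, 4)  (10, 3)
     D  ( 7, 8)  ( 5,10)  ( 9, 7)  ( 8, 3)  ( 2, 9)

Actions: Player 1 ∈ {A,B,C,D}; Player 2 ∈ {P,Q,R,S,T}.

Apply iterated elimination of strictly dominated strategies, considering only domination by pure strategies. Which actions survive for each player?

P1 drop A (C beats it: P:6>0 Q:9>3 R:6>0 S:10>7 T:10>8)
P2 drop R (P beats it: B:12>3 C:5>2 D:8>7)
P2 drop S (P beats it: B:12>9 C:5>4 D:8>3)
P2 drop T (Q beats it: B:14>3 C:4>3 D:10>9)
P1→{B,C,D} P2→{P,Q}

Survivors P1:{B,C,D} P2:{P,Q}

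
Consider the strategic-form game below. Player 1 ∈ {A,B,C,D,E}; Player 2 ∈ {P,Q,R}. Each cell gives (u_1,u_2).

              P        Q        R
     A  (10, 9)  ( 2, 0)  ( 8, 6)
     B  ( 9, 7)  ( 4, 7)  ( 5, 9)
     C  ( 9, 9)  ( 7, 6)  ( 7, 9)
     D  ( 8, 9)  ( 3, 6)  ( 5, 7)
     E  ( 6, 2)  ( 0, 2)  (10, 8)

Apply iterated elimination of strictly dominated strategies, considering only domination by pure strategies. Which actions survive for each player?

Survivors P1:{A,E} P2:{P,R}

P1 drop D (C beats it: P:9>8 Q:7>3 R:7>5)
P2 drop Q (R beats it: A:6>0 B:9>7 C:9>6 E:8>2)
P1 drop B (A beats it: P:10>9 R:8>5)
P1 drop C (A beats it: P:10>9 R:8>7)
P1→{A,E} P2→{P,R}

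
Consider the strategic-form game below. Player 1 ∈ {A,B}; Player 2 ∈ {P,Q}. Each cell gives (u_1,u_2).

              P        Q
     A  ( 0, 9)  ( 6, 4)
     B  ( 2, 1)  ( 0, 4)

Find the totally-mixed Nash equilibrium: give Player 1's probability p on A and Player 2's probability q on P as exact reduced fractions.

(p,q) = (3/8, 3/4)

P1 indiff ⇒ q·0+(1-q)·6 = q·2+(1-q)·0 ⇒ q(-2) = (1-q)(-6) ⇒ q = 3/4
P2 indiff ⇒ p·9+(1-p)·1 = p·4+(1-p)·4 ⇒ p(5) = (1-p)(3) ⇒ p = 3/8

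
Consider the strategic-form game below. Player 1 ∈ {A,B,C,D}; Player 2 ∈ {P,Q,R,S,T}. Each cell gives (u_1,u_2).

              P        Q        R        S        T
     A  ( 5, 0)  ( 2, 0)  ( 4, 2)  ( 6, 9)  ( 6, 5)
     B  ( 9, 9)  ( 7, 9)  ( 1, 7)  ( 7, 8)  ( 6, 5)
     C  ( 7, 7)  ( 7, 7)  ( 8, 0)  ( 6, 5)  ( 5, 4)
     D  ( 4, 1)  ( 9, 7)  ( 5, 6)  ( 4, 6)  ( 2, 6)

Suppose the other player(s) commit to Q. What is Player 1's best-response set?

u_1(A vs Q) = 2
u_1(B vs Q) = 7
u_1(C vs Q) = 7
u_1(D vs Q) = 9
max payoff 9 at {D}

BR_1 = {D}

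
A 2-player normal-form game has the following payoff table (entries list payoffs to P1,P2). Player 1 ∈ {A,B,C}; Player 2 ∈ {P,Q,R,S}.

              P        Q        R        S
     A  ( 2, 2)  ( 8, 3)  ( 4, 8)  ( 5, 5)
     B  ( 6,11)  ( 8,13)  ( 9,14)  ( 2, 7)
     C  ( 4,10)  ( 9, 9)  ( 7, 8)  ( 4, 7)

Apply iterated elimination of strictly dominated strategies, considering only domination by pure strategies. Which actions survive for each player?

P2 drop S (R beats it: A:8>5 B:14>7 C:8>7)
P1 drop A (C beats it: P:4>2 Q:9>8 R:7>4)
P1→{B,C} P2→{P,Q,R}

Remaining: P1:{B,C} P2:{P,Q,R}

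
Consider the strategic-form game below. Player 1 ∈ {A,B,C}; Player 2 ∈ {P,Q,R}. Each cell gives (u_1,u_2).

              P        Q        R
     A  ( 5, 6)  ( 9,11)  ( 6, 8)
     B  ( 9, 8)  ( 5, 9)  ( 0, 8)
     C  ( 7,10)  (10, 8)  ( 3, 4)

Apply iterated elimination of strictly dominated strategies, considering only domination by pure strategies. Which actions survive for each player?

P2 drop R (Q beats it: A:11>8 B:9>8 C:8>4)
P1 drop A (C beats it: P:7>5 Q:10>9)
P1→{B,C} P2→{P,Q}

IESDS → P1:{B,C} P2:{P,Q}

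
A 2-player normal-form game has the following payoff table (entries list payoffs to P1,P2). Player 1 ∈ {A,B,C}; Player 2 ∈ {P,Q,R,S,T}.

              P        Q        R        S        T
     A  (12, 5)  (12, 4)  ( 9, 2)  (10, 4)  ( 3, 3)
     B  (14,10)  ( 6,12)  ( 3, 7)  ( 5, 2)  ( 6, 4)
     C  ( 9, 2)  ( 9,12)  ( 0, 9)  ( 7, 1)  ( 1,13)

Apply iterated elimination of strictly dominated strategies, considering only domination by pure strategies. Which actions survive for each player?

P1 drop C (A beats it: P:12>9 Q:12>9 R:9>0 S:10>7 T:3>1)
P2 drop R (P beats it: A:5>2 B:10>7)
P2 drop S (P beats it: A:5>4 B:10>2)
P2 drop T (P beats it: A:5>3 B:10>4)
P1→{A,B} P2→{P,Q}

Remaining: P1:{A,B} P2:{P,Q}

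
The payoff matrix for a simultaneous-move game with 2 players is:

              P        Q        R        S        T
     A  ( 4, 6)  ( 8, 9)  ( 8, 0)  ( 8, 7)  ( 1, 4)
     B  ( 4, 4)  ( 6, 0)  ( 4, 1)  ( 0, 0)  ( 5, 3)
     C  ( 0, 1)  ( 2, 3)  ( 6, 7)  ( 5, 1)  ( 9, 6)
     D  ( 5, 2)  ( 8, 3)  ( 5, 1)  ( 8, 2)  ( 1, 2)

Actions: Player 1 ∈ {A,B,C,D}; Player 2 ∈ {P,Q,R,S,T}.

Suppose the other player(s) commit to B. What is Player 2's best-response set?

P2 best: {P}

u_2(P vs B) = 4
u_2(Q vs B) = 0
u_2(R vs B) = 1
u_2(S vs B) = 0
u_2(T vs B) = 3
max payoff 4 at {P}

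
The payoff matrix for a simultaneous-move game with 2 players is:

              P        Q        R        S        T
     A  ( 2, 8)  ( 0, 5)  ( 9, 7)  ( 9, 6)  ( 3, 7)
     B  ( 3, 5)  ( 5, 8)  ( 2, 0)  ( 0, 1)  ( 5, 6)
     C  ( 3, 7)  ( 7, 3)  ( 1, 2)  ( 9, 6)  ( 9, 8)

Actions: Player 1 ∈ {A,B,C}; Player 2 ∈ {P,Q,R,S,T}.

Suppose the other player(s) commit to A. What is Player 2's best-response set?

u_2(P vs A) = 8
u_2(Q vs A) = 5
u_2(R vs A) = 7
u_2(S vs A) = 6
u_2(T vs A) = 7
max payoff 8 at {P}

BR_2 = {P}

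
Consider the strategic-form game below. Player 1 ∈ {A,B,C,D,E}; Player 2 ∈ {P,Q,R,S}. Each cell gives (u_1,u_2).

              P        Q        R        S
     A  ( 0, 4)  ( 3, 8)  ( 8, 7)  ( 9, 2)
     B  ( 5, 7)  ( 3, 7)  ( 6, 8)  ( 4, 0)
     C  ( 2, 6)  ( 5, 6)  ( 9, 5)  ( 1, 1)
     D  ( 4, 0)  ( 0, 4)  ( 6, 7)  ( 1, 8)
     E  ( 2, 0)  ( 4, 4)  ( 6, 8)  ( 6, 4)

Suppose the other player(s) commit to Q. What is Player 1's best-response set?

P1 best: {C}

u_1(A vs Q) = 3
u_1(B vs Q) = 3
u_1(C vs Q) = 5
u_1(D vs Q) = 0
u_1(E vs Q) = 4
max payoff 5 at {C}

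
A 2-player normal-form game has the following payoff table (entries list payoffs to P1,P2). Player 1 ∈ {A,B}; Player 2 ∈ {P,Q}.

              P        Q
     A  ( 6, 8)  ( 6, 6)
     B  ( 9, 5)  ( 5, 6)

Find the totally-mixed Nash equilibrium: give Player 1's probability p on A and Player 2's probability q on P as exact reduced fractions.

p=1/3, q=1/4

P1 indiff ⇒ q·6+(1-q)·6 = q·9+(1-q)·5 ⇒ q(-3) = (1-q)(-1) ⇒ q = 1/4
P2 indiff ⇒ p·8+(1-p)·5 = p·6+(1-p)·6 ⇒ p(2) = (1-p)(1) ⇒ p = 1/3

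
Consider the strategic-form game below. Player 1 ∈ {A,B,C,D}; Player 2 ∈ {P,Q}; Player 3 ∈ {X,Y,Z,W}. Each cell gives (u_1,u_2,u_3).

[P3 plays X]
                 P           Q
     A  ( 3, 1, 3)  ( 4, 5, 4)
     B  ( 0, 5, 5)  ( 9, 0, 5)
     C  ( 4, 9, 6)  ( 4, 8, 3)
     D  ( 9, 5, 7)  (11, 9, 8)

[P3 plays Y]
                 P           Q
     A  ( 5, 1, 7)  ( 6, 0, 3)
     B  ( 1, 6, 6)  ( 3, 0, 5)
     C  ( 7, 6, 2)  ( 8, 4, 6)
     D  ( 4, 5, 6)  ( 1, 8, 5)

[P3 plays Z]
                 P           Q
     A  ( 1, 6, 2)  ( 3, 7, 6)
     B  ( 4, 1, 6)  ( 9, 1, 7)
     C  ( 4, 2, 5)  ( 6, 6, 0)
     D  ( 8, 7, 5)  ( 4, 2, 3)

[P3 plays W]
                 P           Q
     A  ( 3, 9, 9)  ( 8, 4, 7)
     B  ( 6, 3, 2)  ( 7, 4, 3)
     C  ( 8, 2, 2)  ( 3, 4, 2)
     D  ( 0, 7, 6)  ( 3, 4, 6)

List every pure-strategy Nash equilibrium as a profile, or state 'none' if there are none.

NE set: (B,Q,Z), (D,Q,X)

(A,P,X): not NE [P1→D gives 9>3; P2→Q gives 5>1; P3→W gives 9>3]
(A,P,Y): not NE [P1→C gives 7>5; P3→W gives 9>7]
(A,P,Z): not NE [P1→D gives 8>1; P2→Q gives 7>6; P3→W gives 9>2]
(A,P,W): not NE [P1→C gives 8>3]
(A,Q,X): not NE [P1→D gives 11>4; P3→W gives 7>4]
(A,Q,Y): not NE [P1→C gives 8>6; P2→P gives 1>0; P3→W gives 7>3]
(A,Q,Z): not NE [P1→B gives 9>3; P3→W gives 7>6]
(A,Q,W): not NE [P2→P gives 9>4]
(B,P,X): not NE [P1→D gives 9>0; P3→Z gives 6>5]
(B,P,Y): not NE [P1→C gives 7>1]
(B,P,Z): not NE [P1→D gives 8>4]
(B,P,W): not NE [P1→C gives 8>6; P2→Q gives 4>3; P3→Z gives 6>2]
(B,Q,X): not NE [P1→D gives 11>9; P2→P gives 5>0; P3→Z gives 7>5]
(B,Q,Y): not NE [P1→C gives 8>3; P2→P gives 6>0; P3→Z gives 7>5]
(B,Q,Z): NE
(B,Q,W): not NE [P1→A gives 8>7; P3→Z gives 7>3]
(C,P,X): not NE [P1→D gives 9>4]
(C,P,Y): not NE [P3→X gives 6>2]
(C,P,Z): not NE [P1→D gives 8>4; P2→Q gives 6>2; P3→X gives 6>5]
(C,P,W): not NE [P2→Q gives 4>2; P3→X gives 6>2]
(C,Q,X): not NE [P1→D gives 11>4; P2→P gives 9>8; P3→Y gives 6>3]
(C,Q,Y): not NE [P2→P gives 6>4]
(C,Q,Z): not NE [P1→B gives 9>6; P3→Y gives 6>0]
(C,Q,W): not NE [P1→A gives 8>3; P3→Y gives 6>2]
(D,P,X): not NE [P2→Q gives 9>5]
(D,P,Y): not NE [P1→C gives 7>4; P2→Q gives 8>5; P3→X gives 7>6]
(D,P,Z): not NE [P3→X gives 7>5]
(D,P,W): not NE [P1→C gives 8>0; P3→X gives 7>6]
(D,Q,X): NE
(D,Q,Y): not NE [P1→C gives 8>1; P3→X gives 8>5]
(D,Q,Z): not NE [P1→B gives 9>4; P2→P gives 7>2; P3→X gives 8>3]
(D,Q,W): not NE [P1→A gives 8>3; P2→P gives 7>4; P3→X gives 8>6]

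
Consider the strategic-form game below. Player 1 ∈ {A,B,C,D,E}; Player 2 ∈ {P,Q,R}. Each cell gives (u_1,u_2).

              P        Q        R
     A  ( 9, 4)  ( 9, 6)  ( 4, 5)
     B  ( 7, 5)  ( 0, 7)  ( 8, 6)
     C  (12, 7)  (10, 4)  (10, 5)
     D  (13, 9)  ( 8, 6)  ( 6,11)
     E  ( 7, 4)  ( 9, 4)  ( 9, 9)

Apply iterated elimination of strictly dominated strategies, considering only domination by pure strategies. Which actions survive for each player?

P1 drop A (C beats it: P:12>9 Q:10>9 R:10>4)
P1 drop B (C beats it: P:12>7 Q:10>0 R:10>8)
P1 drop E (C beats it: P:12>7 Q:10>9 R:10>9)
P2 drop Q (P beats it: C:7>4 D:9>6)
P1→{C,D} P2→{P,R}

Remaining: P1:{C,D} P2:{P,R}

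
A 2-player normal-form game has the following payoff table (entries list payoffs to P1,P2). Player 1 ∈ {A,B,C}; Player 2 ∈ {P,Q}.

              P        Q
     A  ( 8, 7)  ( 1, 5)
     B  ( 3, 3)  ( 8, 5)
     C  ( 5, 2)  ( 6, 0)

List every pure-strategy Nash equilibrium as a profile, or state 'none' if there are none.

(A,P): NE
(A,Q): not NE [P1→B gives 8>1; P2→P gives 7>5]
(B,P): not NE [P1→A gives 8>3; P2→Q gives 5>3]
(B,Q): NE
(C,P): not NE [P1→A gives 8>5]
(C,Q): not NE [P1→B gives 8>6; P2→P gives 2>0]

Nash profiles: (A,P), (B,Q)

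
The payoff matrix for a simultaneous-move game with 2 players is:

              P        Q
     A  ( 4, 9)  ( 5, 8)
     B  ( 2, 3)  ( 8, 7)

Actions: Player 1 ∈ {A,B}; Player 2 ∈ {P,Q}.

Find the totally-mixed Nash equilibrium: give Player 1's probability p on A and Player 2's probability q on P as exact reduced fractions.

P1 mixes 4/5 on A; P2 mixes 3/5 on P

P1 indiff ⇒ q·4+(1-q)·5 = q·2+(1-q)·8 ⇒ q(2) = (1-q)(3) ⇒ q = 3/5
P2 indiff ⇒ p·9+(1-p)·3 = p·8+(1-p)·7 ⇒ p(1) = (1-p)(4) ⇒ p = 4/5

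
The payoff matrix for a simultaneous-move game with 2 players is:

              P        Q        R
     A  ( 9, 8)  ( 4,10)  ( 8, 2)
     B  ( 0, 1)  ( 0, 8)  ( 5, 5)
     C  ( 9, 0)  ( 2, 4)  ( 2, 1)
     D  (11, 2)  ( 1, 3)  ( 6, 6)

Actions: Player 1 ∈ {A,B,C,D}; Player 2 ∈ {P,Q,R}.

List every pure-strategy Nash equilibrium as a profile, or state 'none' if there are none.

NE set: (A,Q)

(A,P): not NE [P1→D gives 11>9; P2→Q gives 10>8]
(A,Q): NE
(A,R): not NE [P2→Q gives 10>2]
(B,P): not NE [P1→D gives 11>0; P2→Q gives 8>1]
(B,Q): not NE [P1→A gives 4>0]
(B,R): not NE [P1→A gives 8>5; P2→Q gives 8>5]
(C,P): not NE [P1→D gives 11>9; P2→Q gives 4>0]
(C,Q): not NE [P1→A gives 4>2]
(C,R): not NE [P1→A gives 8>2; P2→Q gives 4>1]
(D,P): not NE [P2→R gives 6>2]
(D,Q): not NE [P1→A gives 4>1; P2→R gives 6>3]
(D,R): not NE [P1→A gives 8>6]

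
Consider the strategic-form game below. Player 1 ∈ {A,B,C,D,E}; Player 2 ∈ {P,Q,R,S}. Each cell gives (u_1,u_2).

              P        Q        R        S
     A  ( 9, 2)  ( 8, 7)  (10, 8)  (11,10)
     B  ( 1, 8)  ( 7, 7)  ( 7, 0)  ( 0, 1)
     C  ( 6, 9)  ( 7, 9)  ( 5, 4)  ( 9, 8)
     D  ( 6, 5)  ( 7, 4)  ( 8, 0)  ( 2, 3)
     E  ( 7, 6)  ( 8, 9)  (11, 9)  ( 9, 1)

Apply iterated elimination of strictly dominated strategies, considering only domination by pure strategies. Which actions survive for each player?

P1 drop B (A beats it: P:9>1 Q:8>7 R:10>7 S:11>0)
P1 drop C (A beats it: P:9>6 Q:8>7 R:10>5 S:11>9)
P1 drop D (A beats it: P:9>6 Q:8>7 R:10>8 S:11>2)
P2 drop P (Q beats it: A:7>2 E:9>6)
P1→{A,E} P2→{Q,R,S}

IESDS → P1:{A,E} P2:{Q,R,S}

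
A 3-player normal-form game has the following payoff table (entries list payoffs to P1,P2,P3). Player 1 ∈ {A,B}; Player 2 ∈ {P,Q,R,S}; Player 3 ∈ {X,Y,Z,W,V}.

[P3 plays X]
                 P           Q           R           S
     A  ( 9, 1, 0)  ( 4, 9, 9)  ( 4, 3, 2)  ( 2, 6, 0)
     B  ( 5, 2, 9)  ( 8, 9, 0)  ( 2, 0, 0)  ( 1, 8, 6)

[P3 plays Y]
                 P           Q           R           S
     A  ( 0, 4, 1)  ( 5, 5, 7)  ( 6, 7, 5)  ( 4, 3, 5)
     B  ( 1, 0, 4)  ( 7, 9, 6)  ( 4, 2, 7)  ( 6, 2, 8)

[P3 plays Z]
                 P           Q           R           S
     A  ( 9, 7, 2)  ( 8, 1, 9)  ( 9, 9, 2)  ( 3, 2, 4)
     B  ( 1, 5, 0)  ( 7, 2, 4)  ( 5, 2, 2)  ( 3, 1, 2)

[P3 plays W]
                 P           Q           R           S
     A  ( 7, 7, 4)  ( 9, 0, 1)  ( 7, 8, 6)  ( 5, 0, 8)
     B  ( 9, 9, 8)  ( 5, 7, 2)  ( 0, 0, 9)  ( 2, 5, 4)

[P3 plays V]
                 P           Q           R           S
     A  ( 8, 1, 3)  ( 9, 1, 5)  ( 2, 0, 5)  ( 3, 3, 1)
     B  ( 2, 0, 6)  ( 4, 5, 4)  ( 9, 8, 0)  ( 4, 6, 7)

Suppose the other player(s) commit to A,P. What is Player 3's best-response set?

u_3(X vs A,P) = 0
u_3(Y vs A,P) = 1
u_3(Z vs A,P) = 2
u_3(W vs A,P) = 4
u_3(V vs A,P) = 3
max payoff 4 at {W}

argmax u_3 = {W}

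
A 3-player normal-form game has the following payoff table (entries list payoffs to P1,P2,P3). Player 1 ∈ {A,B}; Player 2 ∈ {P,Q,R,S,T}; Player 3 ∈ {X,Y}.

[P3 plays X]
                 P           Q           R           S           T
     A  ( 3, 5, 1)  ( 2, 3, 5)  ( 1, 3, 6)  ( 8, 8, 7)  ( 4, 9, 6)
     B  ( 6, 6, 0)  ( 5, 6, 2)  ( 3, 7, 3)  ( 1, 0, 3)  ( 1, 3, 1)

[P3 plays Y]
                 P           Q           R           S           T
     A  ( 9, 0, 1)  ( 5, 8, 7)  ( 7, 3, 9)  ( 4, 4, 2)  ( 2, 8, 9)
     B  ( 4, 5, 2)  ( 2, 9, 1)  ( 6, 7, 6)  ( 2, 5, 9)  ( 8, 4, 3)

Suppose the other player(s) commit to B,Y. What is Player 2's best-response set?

BR_2 = {Q}

u_2(P vs B,Y) = 5
u_2(Q vs B,Y) = 9
u_2(R vs B,Y) = 7
u_2(S vs B,Y) = 5
u_2(T vs B,Y) = 4
max payoff 9 at {Q}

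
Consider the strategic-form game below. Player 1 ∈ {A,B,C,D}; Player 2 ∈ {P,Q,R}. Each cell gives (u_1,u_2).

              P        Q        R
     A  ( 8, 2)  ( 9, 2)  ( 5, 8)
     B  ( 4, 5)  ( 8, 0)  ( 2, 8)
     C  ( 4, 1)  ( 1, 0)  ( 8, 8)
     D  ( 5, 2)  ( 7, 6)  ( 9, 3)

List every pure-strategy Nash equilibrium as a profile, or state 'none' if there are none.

Equilibria: none

(A,P): not NE [P2→R gives 8>2]
(A,Q): not NE [P2→R gives 8>2]
(A,R): not NE [P1→D gives 9>5]
(B,P): not NE [P1→A gives 8>4; P2→R gives 8>5]
(B,Q): not NE [P1→A gives 9>8; P2→R gives 8>0]
(B,R): not NE [P1→D gives 9>2]
(C,P): not NE [P1→A gives 8>4; P2→R gives 8>1]
(C,Q): not NE [P1→A gives 9>1; P2→R gives 8>0]
(C,R): not NE [P1→D gives 9>8]
(D,P): not NE [P1→A gives 8>5; P2→Q gives 6>2]
(D,Q): not NE [P1→A gives 9>7]
(D,R): not NE [P2→Q gives 6>3]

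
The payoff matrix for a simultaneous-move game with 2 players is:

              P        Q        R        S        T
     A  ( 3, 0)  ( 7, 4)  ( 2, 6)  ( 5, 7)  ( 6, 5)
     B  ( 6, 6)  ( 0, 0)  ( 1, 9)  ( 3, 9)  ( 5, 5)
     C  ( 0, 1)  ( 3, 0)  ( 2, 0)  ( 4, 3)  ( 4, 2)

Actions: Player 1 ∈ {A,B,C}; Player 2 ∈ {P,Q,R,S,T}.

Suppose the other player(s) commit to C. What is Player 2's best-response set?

u_2(P vs C) = 1
u_2(Q vs C) = 0
u_2(R vs C) = 0
u_2(S vs C) = 3
u_2(T vs C) = 2
max payoff 3 at {S}

BR_2 = {S}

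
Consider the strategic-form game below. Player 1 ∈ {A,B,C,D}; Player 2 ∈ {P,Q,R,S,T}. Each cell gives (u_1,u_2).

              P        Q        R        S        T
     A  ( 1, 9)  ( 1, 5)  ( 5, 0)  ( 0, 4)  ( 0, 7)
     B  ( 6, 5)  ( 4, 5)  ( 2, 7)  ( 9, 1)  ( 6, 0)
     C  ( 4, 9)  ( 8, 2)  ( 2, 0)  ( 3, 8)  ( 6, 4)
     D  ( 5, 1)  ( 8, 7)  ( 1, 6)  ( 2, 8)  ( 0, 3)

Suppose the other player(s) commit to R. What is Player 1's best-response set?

u_1(A vs R) = 5
u_1(B vs R) = 2
u_1(C vs R) = 2
u_1(D vs R) = 1
max payoff 5 at {A}

P1 best: {A}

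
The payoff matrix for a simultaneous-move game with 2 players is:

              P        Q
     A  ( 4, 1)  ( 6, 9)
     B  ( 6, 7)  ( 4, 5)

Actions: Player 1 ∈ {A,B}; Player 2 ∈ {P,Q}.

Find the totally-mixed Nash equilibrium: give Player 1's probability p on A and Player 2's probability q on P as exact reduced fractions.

P1 mixes 1/5 on A; P2 mixes 1/2 on P

P1 indiff ⇒ q·4+(1-q)·6 = q·6+(1-q)·4 ⇒ q(-2) = (1-q)(-2) ⇒ q = 1/2
P2 indiff ⇒ p·1+(1-p)·7 = p·9+(1-p)·5 ⇒ p(-8) = (1-p)(-2) ⇒ p = 1/5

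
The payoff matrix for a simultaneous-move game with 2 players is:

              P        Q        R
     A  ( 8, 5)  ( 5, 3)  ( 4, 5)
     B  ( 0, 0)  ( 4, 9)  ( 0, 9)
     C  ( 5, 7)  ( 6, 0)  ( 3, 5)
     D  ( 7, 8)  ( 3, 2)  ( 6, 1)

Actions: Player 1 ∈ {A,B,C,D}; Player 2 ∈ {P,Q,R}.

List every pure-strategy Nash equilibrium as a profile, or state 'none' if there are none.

(A,P): NE
(A,Q): not NE [P1→C gives 6>5; P2→R gives 5>3]
(A,R): not NE [P1→D gives 6>4]
(B,P): not NE [P1→A gives 8>0; P2→R gives 9>0]
(B,Q): not NE [P1→C gives 6>4]
(B,R): not NE [P1→D gives 6>0]
(C,P): not NE [P1→A gives 8>5]
(C,Q): not NE [P2→P gives 7>0]
(C,R): not NE [P1→D gives 6>3; P2→P gives 7>5]
(D,P): not NE [P1→A gives 8>7]
(D,Q): not NE [P1→C gives 6>3; P2→P gives 8>2]
(D,R): not NE [P2→P gives 8>1]

PSNE = {(A,P)}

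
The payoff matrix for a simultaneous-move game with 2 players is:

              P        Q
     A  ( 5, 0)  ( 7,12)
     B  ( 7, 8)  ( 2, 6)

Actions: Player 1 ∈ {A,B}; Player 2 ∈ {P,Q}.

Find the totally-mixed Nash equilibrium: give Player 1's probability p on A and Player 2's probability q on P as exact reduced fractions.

P1 indiff ⇒ q·5+(1-q)·7 = q·7+(1-q)·2 ⇒ q(-2) = (1-q)(-5) ⇒ q = 5/7
P2 indiff ⇒ p·0+(1-p)·8 = p·12+(1-p)·6 ⇒ p(-12) = (1-p)(-2) ⇒ p = 1/7

P1 mixes 1/7 on A; P2 mixes 5/7 on P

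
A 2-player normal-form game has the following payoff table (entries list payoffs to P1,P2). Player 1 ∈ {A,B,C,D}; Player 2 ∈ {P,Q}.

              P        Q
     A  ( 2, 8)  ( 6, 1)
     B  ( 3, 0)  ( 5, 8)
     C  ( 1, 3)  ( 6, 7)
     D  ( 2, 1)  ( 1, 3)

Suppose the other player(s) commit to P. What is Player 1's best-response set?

u_1(A vs P) = 2
u_1(B vs P) = 3
u_1(C vs P) = 1
u_1(D vs P) = 2
max payoff 3 at {B}

P1 best: {B}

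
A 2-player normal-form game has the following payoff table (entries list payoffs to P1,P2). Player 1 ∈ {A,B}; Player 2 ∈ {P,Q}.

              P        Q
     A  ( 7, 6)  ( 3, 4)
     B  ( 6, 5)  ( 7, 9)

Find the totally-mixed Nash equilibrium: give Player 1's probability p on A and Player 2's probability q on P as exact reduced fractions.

P1 indiff ⇒ q·7+(1-q)·3 = q·6+(1-q)·7 ⇒ q(1) = (1-q)(4) ⇒ q = 4/5
P2 indiff ⇒ p·6+(1-p)·5 = p·4+(1-p)·9 ⇒ p(2) = (1-p)(4) ⇒ p = 2/3

(p,q) = (2/3, 4/5)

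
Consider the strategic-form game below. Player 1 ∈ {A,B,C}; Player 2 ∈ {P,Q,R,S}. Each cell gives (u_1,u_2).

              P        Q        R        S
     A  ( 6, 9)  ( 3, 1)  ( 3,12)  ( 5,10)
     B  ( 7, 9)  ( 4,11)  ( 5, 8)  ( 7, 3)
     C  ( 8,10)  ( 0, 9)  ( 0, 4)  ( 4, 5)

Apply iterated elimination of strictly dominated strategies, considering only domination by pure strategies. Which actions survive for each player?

P1 drop A (B beats it: P:7>6 Q:4>3 R:5>3 S:7>5)
P2 drop R (P beats it: B:9>8 C:10>4)
P2 drop S (P beats it: B:9>3 C:10>5)
P1→{B,C} P2→{P,Q}

IESDS → P1:{B,C} P2:{P,Q}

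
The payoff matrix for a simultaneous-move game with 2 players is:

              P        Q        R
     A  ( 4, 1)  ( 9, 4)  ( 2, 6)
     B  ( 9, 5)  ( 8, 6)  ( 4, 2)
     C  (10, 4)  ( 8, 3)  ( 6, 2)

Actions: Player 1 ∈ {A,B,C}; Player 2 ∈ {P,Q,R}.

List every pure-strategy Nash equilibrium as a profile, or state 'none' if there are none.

(A,P): not NE [P1→C gives 10>4; P2→R gives 6>1]
(A,Q): not NE [P2→R gives 6>4]
(A,R): not NE [P1→C gives 6>2]
(B,P): not NE [P1→C gives 10>9; P2→Q gives 6>5]
(B,Q): not NE [P1→A gives 9>8]
(B,R): not NE [P1→C gives 6>4; P2→Q gives 6>2]
(C,P): NE
(C,Q): not NE [P1→A gives 9>8; P2→P gives 4>3]
(C,R): not NE [P2→P gives 4>2]

PSNE = {(C,P)}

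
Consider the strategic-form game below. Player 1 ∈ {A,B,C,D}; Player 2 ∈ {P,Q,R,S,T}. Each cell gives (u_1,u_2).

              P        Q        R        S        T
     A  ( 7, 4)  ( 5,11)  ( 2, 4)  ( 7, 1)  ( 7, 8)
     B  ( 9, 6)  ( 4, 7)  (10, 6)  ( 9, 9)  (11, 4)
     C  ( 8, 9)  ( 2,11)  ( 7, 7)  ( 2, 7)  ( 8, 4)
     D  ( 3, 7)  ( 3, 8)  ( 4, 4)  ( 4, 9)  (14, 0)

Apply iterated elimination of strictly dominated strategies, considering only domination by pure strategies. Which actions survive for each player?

IESDS → P1:{A,B} P2:{Q,S}

P1 drop C (B beats it: P:9>8 Q:4>2 R:10>7 S:9>2 T:11>8)
P2 drop P (Q beats it: A:11>4 B:7>6 D:8>7)
P2 drop R (Q beats it: A:11>4 B:7>6 D:8>4)
P2 drop T (Q beats it: A:11>8 B:7>4 D:8>0)
P1 drop D (A beats it: Q:5>3 S:7>4)
P1→{A,B} P2→{Q,S}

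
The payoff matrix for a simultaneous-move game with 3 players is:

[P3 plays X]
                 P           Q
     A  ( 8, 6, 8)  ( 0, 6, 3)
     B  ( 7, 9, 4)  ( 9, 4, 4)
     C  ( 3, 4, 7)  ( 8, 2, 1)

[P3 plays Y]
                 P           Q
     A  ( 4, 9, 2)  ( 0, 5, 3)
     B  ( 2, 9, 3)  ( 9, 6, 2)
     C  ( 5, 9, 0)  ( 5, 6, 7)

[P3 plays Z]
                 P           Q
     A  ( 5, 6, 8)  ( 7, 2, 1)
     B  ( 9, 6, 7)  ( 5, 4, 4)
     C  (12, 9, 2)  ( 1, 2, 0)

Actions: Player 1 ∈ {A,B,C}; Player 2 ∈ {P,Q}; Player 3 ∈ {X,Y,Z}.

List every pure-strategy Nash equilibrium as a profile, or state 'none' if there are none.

Nash profiles: (A,P,X)

(A,P,X): NE
(A,P,Y): not NE [P1→C gives 5>4; P3→Z gives 8>2]
(A,P,Z): not NE [P1→C gives 12>5]
(A,Q,X): not NE [P1→B gives 9>0]
(A,Q,Y): not NE [P1→B gives 9>0; P2→P gives 9>5]
(A,Q,Z): not NE [P2→P gives 6>2; P3→Y gives 3>1]
(B,P,X): not NE [P1→A gives 8>7; P3→Z gives 7>4]
(B,P,Y): not NE [P1→C gives 5>2; P3→Z gives 7>3]
(B,P,Z): not NE [P1→C gives 12>9]
(B,Q,X): not NE [P2→P gives 9>4]
(B,Q,Y): not NE [P2→P gives 9>6; P3→Z gives 4>2]
(B,Q,Z): not NE [P1→A gives 7>5; P2→P gives 6>4]
(C,P,X): not NE [P1→A gives 8>3]
(C,P,Y): not NE [P3→X gives 7>0]
(C,P,Z): not NE [P3→X gives 7>2]
(C,Q,X): not NE [P1→B gives 9>8; P2→P gives 4>2; P3→Y gives 7>1]
(C,Q,Y): not NE [P1→B gives 9>5; P2→P gives 9>6]
(C,Q,Z): not NE [P1→A gives 7>1; P2→P gives 9>2; P3→Y gives 7>0]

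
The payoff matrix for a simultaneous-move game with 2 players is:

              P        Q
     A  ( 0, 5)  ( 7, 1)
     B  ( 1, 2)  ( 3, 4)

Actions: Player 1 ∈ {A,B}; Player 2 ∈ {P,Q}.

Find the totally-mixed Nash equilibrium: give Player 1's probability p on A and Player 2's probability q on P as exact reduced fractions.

(p,q) = (1/3, 4/5)

P1 indiff ⇒ q·0+(1-q)·7 = q·1+(1-q)·3 ⇒ q(-1) = (1-q)(-4) ⇒ q = 4/5
P2 indiff ⇒ p·5+(1-p)·2 = p·1+(1-p)·4 ⇒ p(4) = (1-p)(2) ⇒ p = 1/3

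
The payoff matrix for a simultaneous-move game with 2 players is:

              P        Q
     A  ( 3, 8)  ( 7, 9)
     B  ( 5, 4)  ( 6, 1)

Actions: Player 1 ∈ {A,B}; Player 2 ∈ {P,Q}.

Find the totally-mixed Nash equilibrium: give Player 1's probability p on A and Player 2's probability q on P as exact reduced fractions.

(p,q) = (3/4, 1/3)

P1 indiff ⇒ q·3+(1-q)·7 = q·5+(1-q)·6 ⇒ q(-2) = (1-q)(-1) ⇒ q = 1/3
P2 indiff ⇒ p·8+(1-p)·4 = p·9+(1-p)·1 ⇒ p(-1) = (1-p)(-3) ⇒ p = 3/4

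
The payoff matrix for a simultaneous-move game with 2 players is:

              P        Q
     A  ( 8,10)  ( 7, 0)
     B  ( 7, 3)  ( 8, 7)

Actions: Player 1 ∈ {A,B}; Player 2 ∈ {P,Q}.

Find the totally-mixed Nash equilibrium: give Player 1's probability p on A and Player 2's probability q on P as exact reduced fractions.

P1 indiff ⇒ q·8+(1-q)·7 = q·7+(1-q)·8 ⇒ q(1) = (1-q)(1) ⇒ q = 1/2
P2 indiff ⇒ p·10+(1-p)·3 = p·0+(1-p)·7 ⇒ p(10) = (1-p)(4) ⇒ p = 2/7

P1 mixes 2/7 on A; P2 mixes 1/2 on P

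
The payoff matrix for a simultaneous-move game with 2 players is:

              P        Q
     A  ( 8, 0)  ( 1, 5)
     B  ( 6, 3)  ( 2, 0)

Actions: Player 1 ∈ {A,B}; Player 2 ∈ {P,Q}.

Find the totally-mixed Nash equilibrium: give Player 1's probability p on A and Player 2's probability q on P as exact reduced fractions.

P1 indiff ⇒ q·8+(1-q)·1 = q·6+(1-q)·2 ⇒ q(2) = (1-q)(1) ⇒ q = 1/3
P2 indiff ⇒ p·0+(1-p)·3 = p·5+(1-p)·0 ⇒ p(-5) = (1-p)(-3) ⇒ p = 3/8

P1 mixes 3/8 on A; P2 mixes 1/3 on P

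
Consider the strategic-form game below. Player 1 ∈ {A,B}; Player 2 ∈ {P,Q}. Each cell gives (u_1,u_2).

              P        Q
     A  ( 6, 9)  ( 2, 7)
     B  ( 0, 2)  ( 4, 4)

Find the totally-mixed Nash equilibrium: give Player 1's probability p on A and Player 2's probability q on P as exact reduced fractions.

P1 indiff ⇒ q·6+(1-q)·2 = q·0+(1-q)·4 ⇒ q(6) = (1-q)(2) ⇒ q = 1/4
P2 indiff ⇒ p·9+(1-p)·2 = p·7+(1-p)·4 ⇒ p(2) = (1-p)(2) ⇒ p = 1/2

(p,q) = (1/2, 1/4)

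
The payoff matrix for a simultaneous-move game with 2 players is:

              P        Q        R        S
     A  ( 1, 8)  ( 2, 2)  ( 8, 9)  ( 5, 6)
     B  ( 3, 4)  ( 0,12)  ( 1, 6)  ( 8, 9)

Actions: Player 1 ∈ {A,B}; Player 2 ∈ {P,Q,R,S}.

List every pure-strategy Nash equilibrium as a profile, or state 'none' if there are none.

PSNE = {(A,R)}

(A,P): not NE [P1→B gives 3>1; P2→R gives 9>8]
(A,Q): not NE [P2→R gives 9>2]
(A,R): NE
(A,S): not NE [P1→B gives 8>5; P2→R gives 9>6]
(B,P): not NE [P2→Q gives 12>4]
(B,Q): not NE [P1→A gives 2>0]
(B,R): not NE [P1→A gives 8>1; P2→Q gives 12>6]
(B,S): not NE [P2→Q gives 12>9]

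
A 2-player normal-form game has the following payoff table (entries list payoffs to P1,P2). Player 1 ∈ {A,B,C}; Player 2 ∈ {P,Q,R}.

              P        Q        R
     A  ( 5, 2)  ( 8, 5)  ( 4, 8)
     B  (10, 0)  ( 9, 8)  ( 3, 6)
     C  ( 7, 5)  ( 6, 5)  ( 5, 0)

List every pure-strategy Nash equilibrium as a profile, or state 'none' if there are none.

PSNE = {(B,Q)}

(A,P): not NE [P1→B gives 10>5; P2→R gives 8>2]
(A,Q): not NE [P1→B gives 9>8; P2→R gives 8>5]
(A,R): not NE [P1→C gives 5>4]
(B,P): not NE [P2→Q gives 8>0]
(B,Q): NE
(B,R): not NE [P1→C gives 5>3; P2→Q gives 8>6]
(C,P): not NE [P1→B gives 10>7]
(C,Q): not NE [P1→B gives 9>6]
(C,R): not NE [P2→Q gives 5>0]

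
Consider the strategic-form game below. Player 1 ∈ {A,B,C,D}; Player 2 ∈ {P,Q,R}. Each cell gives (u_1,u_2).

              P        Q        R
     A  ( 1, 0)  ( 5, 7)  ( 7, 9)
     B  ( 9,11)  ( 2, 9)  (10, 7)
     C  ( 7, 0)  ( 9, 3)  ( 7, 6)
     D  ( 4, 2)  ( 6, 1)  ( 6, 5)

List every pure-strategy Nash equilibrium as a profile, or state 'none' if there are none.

(A,P): not NE [P1→B gives 9>1; P2→R gives 9>0]
(A,Q): not NE [P1→C gives 9>5; P2→R gives 9>7]
(A,R): not NE [P1→B gives 10>7]
(B,P): NE
(B,Q): not NE [P1→C gives 9>2; P2→P gives 11>9]
(B,R): not NE [P2→P gives 11>7]
(C,P): not NE [P1→B gives 9>7; P2→R gives 6>0]
(C,Q): not NE [P2→R gives 6>3]
(C,R): not NE [P1→B gives 10>7]
(D,P): not NE [P1→B gives 9>4; P2→R gives 5>2]
(D,Q): not NE [P1→C gives 9>6; P2→R gives 5>1]
(D,R): not NE [P1→B gives 10>6]

PSNE = {(B,P)}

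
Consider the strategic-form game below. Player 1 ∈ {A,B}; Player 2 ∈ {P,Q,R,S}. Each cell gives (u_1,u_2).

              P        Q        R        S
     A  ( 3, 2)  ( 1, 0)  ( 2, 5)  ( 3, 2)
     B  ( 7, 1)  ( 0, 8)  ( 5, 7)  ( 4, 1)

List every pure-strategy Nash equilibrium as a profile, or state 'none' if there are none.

(A,P): not NE [P1→B gives 7>3; P2→R gives 5>2]
(A,Q): not NE [P2→R gives 5>0]
(A,R): not NE [P1→B gives 5>2]
(A,S): not NE [P1→B gives 4>3; P2→R gives 5>2]
(B,P): not NE [P2→Q gives 8>1]
(B,Q): not NE [P1→A gives 1>0]
(B,R): not NE [P2→Q gives 8>7]
(B,S): not NE [P2→Q gives 8>1]

Equilibria: none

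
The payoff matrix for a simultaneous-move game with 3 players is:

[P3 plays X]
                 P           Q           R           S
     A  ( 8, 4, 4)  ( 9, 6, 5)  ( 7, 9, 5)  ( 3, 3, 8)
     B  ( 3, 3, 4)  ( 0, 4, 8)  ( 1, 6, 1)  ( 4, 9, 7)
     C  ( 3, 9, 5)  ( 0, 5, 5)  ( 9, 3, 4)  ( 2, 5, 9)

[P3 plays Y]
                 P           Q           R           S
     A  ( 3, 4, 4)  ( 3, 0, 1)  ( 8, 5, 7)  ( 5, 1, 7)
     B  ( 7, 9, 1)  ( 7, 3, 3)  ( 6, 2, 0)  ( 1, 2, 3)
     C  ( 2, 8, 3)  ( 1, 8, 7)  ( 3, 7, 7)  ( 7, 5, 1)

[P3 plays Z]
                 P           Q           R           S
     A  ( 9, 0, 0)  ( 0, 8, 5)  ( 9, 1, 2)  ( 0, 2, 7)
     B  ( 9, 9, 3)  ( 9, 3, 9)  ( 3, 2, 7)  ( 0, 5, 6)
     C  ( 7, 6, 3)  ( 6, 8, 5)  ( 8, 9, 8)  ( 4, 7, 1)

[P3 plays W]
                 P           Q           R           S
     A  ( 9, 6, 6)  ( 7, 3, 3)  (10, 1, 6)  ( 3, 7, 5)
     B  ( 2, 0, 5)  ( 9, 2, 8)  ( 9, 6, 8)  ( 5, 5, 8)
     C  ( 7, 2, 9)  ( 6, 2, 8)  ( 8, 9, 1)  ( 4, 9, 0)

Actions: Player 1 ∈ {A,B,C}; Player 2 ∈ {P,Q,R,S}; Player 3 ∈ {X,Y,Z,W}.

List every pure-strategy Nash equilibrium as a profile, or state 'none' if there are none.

PSNE = {(A,R,Y)}

(A,P,X): not NE [P2→R gives 9>4; P3→W gives 6>4]
(A,P,Y): not NE [P1→B gives 7>3; P2→R gives 5>4; P3→W gives 6>4]
(A,P,Z): not NE [P2→Q gives 8>0; P3→W gives 6>0]
(A,P,W): not NE [P2→S gives 7>6]
(A,Q,X): not NE [P2→R gives 9>6]
(A,Q,Y): not NE [P1→B gives 7>3; P2→R gives 5>0; P3→Z gives 5>1]
(A,Q,Z): not NE [P1→B gives 9>0]
(A,Q,W): not NE [P1→B gives 9>7; P2→S gives 7>3; P3→Z gives 5>3]
(A,R,X): not NE [P1→C gives 9>7; P3→Y gives 7>5]
(A,R,Y): NE
(A,R,Z): not NE [P2→Q gives 8>1; P3→Y gives 7>2]
(A,R,W): not NE [P2→S gives 7>1; P3→Y gives 7>6]
(A,S,X): not NE [P1→B gives 4>3; P2→R gives 9>3]
(A,S,Y): not NE [P1→C gives 7>5; P2→R gives 5>1; P3→X gives 8>7]
(A,S,Z): not NE [P1→C gives 4>0; P2→Q gives 8>2; P3→X gives 8>7]
(A,S,W): not NE [P1→B gives 5>3; P3→X gives 8>5]
(B,P,X): not NE [P1→A gives 8>3; P2→S gives 9>3; P3→W gives 5>4]
(B,P,Y): not NE [P3→W gives 5>1]
(B,P,Z): not NE [P3→W gives 5>3]
(B,P,W): not NE [P1→A gives 9>2; P2→R gives 6>0]
(B,Q,X): not NE [P1→A gives 9>0; P2→S gives 9>4; P3→Z gives 9>8]
(B,Q,Y): not NE [P2→P gives 9>3; P3→Z gives 9>3]
(B,Q,Z): not NE [P2→P gives 9>3]
(B,Q,W): not NE [P2→R gives 6>2; P3→Z gives 9>8]
(B,R,X): not NE [P1→C gives 9>1; P2→S gives 9>6; P3→W gives 8>1]
(B,R,Y): not NE [P1→A gives 8>6; P2→P gives 9>2; P3→W gives 8>0]
(B,R,Z): not NE [P1→A gives 9>3; P2→P gives 9>2; P3→W gives 8>7]
(B,R,W): not NE [P1→A gives 10>9]
(B,S,X): not NE [P3→W gives 8>7]
(B,S,Y): not NE [P1→C gives 7>1; P2→P gives 9>2; P3→W gives 8>3]
(B,S,Z): not NE [P1→C gives 4>0; P2→P gives 9>5; P3→W gives 8>6]
(B,S,W): not NE [P2→R gives 6>5]
(C,P,X): not NE [P1→A gives 8>3; P3→W gives 9>5]
(C,P,Y): not NE [P1→B gives 7>2; P3→W gives 9>3]
(C,P,Z): not NE [P1→B gives 9>7; P2→R gives 9>6; P3→W gives 9>3]
(C,P,W): not NE [P1→A gives 9>7; P2→S gives 9>2]
(C,Q,X): not NE [P1→A gives 9>0; P2→P gives 9>5; P3→W gives 8>5]
(C,Q,Y): not NE [P1→B gives 7>1; P3→W gives 8>7]
(C,Q,Z): not NE [P1→B gives 9>6; P2→R gives 9>8; P3→W gives 8>5]
(C,Q,W): not NE [P1→B gives 9>6; P2→S gives 9>2]
(C,R,X): not NE [P2→P gives 9>3; P3→Z gives 8>4]
(C,R,Y): not NE [P1→A gives 8>3; P2→Q gives 8>7; P3→Z gives 8>7]
(C,R,Z): not NE [P1→A gives 9>8]
(C,R,W): not NE [P1→A gives 10>8; P3→Z gives 8>1]
(C,S,X): not NE [P1→B gives 4>2; P2→P gives 9>5]
(C,S,Y): not NE [P2→Q gives 8>5; P3→X gives 9>1]
(C,S,Z): not NE [P2→R gives 9>7; P3→X gives 9>1]
(C,S,W): not NE [P1→B gives 5>4; P3→X gives 9>0]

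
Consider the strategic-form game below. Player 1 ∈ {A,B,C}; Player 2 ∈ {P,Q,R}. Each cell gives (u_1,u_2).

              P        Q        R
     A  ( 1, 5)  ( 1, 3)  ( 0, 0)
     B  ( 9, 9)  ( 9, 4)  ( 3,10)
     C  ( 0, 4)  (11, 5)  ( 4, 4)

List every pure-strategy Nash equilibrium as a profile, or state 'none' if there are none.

PSNE = {(C,Q)}

(A,P): not NE [P1→B gives 9>1]
(A,Q): not NE [P1→C gives 11>1; P2→P gives 5>3]
(A,R): not NE [P1→C gives 4>0; P2→P gives 5>0]
(B,P): not NE [P2→R gives 10>9]
(B,Q): not NE [P1→C gives 11>9; P2→R gives 10>4]
(B,R): not NE [P1→C gives 4>3]
(C,P): not NE [P1→B gives 9>0; P2→Q gives 5>4]
(C,Q): NE
(C,R): not NE [P2→Q gives 5>4]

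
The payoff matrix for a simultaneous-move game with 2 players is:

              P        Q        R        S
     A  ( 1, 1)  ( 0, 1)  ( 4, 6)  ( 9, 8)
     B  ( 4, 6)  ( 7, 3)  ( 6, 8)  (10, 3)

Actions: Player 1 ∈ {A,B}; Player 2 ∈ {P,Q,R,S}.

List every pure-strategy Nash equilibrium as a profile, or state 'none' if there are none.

(A,P): not NE [P1→B gives 4>1; P2→S gives 8>1]
(A,Q): not NE [P1→B gives 7>0; P2→S gives 8>1]
(A,R): not NE [P1→B gives 6>4; P2→S gives 8>6]
(A,S): not NE [P1→B gives 10>9]
(B,P): not NE [P2→R gives 8>6]
(B,Q): not NE [P2→R gives 8>3]
(B,R): NE
(B,S): not NE [P2→R gives 8>3]

Nash profiles: (B,R)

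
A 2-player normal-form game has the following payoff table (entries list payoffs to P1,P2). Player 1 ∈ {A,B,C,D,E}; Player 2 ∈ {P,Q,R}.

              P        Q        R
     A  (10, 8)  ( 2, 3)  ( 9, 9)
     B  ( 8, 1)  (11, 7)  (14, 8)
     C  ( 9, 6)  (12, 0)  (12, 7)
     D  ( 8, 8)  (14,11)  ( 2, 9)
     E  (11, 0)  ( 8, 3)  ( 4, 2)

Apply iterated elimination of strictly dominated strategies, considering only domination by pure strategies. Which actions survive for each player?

Survivors P1:{B,C,D} P2:{Q,R}

P2 drop P (R beats it: A:9>8 B:8>1 C:7>6 D:9>8 E:2>0)
P1 drop A (B beats it: Q:11>2 R:14>9)
P1 drop E (B beats it: Q:11>8 R:14>4)
P1→{B,C,D} P2→{Q,R}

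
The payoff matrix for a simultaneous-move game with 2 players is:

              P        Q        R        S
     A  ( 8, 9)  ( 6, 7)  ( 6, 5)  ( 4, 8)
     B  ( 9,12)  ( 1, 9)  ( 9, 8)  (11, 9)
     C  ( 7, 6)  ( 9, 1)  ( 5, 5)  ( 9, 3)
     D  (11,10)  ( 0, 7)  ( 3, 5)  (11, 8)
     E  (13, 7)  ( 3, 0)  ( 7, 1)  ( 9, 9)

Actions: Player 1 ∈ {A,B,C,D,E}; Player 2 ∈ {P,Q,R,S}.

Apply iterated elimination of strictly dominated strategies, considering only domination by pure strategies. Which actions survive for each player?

Remaining: P1:{B,D,E} P2:{P,S}

P2 drop Q (P beats it: A:9>7 B:12>9 C:6>1 D:10>7 E:7>0)
P1 drop A (B beats it: P:9>8 R:9>6 S:11>4)
P1 drop C (B beats it: P:9>7 R:9>5 S:11>9)
P2 drop R (P beats it: B:12>8 D:10>5 E:7>1)
P1→{B,D,E} P2→{P,S}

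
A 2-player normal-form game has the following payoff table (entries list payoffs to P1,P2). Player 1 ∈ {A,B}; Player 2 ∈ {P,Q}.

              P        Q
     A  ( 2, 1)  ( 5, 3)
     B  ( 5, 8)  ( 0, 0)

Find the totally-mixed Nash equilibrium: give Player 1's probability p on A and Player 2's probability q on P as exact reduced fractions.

P1 indiff ⇒ q·2+(1-q)·5 = q·5+(1-q)·0 ⇒ q(-3) = (1-q)(-5) ⇒ q = 5/8
P2 indiff ⇒ p·1+(1-p)·8 = p·3+(1-p)·0 ⇒ p(-2) = (1-p)(-8) ⇒ p = 4/5

P1 mixes 4/5 on A; P2 mixes 5/8 on P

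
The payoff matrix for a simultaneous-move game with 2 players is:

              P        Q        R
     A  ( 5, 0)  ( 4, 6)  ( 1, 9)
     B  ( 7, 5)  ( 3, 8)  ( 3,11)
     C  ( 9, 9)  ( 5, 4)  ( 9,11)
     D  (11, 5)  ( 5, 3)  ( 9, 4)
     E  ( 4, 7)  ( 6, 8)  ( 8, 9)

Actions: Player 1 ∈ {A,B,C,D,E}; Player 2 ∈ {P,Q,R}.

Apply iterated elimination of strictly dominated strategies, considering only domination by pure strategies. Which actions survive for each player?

Survivors P1:{C,D} P2:{P,R}

P1 drop A (C beats it: P:9>5 Q:5>4 R:9>1)
P1 drop B (C beats it: P:9>7 Q:5>3 R:9>3)
P2 drop Q (R beats it: C:11>4 D:4>3 E:9>8)
P1 drop E (C beats it: P:9>4 R:9>8)
P1→{C,D} P2→{P,R}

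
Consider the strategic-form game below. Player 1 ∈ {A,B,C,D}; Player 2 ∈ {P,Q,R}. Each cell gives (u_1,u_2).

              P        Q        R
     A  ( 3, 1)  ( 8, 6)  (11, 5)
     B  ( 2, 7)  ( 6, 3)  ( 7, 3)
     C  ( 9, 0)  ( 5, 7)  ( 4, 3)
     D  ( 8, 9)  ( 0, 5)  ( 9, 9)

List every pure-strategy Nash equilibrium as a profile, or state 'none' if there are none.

NE set: (A,Q)

(A,P): not NE [P1→C gives 9>3; P2→Q gives 6>1]
(A,Q): NE
(A,R): not NE [P2→Q gives 6>5]
(B,P): not NE [P1→C gives 9>2]
(B,Q): not NE [P1→A gives 8>6; P2→P gives 7>3]
(B,R): not NE [P1→A gives 11>7; P2→P gives 7>3]
(C,P): not NE [P2→Q gives 7>0]
(C,Q): not NE [P1→A gives 8>5]
(C,R): not NE [P1→A gives 11>4; P2→Q gives 7>3]
(D,P): not NE [P1→C gives 9>8]
(D,Q): not NE [P1→A gives 8>0; P2→R gives 9>5]
(D,R): not NE [P1→A gives 11>9]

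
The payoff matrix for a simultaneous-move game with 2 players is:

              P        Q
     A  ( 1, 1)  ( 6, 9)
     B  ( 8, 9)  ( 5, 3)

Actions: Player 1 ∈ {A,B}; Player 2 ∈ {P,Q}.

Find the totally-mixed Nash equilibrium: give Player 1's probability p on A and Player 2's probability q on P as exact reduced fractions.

p=3/7, q=1/8

P1 indiff ⇒ q·1+(1-q)·6 = q·8+(1-q)·5 ⇒ q(-7) = (1-q)(-1) ⇒ q = 1/8
P2 indiff ⇒ p·1+(1-p)·9 = p·9+(1-p)·3 ⇒ p(-8) = (1-p)(-6) ⇒ p = 3/7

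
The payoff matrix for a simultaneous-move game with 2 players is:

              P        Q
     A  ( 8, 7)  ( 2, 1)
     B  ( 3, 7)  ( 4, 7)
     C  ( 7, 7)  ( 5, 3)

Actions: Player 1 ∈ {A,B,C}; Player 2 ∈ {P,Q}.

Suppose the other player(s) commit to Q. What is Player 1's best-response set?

u_1(A vs Q) = 2
u_1(B vs Q) = 4
u_1(C vs Q) = 5
max payoff 5 at {C}

BR_1 = {C}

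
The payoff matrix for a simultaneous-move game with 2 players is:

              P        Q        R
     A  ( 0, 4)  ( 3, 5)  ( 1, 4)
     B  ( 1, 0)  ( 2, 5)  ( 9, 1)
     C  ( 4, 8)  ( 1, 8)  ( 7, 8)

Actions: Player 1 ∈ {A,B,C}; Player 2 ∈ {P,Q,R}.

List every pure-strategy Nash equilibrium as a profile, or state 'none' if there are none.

PSNE = {(A,Q), (C,P)}

(A,P): not NE [P1→C gives 4>0; P2→Q gives 5>4]
(A,Q): NE
(A,R): not NE [P1→B gives 9>1; P2→Q gives 5>4]
(B,P): not NE [P1→C gives 4>1; P2→Q gives 5>0]
(B,Q): not NE [P1→A gives 3>2]
(B,R): not NE [P2→Q gives 5>1]
(C,P): NE
(C,Q): not NE [P1→A gives 3>1]
(C,R): not NE [P1→B gives 9>7]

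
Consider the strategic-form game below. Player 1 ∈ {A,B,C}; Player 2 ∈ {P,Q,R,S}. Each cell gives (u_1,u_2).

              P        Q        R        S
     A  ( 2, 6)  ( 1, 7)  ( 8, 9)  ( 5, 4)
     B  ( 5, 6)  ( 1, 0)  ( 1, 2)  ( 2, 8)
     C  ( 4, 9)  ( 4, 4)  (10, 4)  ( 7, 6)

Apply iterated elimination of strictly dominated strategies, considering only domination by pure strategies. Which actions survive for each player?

P1 drop A (C beats it: P:4>2 Q:4>1 R:10>8 S:7>5)
P2 drop Q (P beats it: B:6>0 C:9>4)
P2 drop R (P beats it: B:6>2 C:9>4)
P1→{B,C} P2→{P,S}

Remaining: P1:{B,C} P2:{P,S}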